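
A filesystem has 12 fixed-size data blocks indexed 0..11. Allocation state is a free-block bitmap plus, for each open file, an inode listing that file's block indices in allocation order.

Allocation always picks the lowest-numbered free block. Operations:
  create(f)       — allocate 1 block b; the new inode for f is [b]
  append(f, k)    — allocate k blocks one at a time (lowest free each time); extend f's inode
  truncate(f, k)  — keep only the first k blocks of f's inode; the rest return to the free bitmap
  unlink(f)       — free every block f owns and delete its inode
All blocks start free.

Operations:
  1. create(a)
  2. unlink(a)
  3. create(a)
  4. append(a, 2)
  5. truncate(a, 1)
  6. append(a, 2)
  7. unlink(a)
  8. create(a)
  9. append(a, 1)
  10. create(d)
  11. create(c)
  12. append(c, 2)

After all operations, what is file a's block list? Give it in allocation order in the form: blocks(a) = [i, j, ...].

blocks(a) = [0, 1]

  1. create(a)  ⇒  F...........  {a→[0]}
  2. unlink(a)  ⇒  ............  {}
  3. create(a)  ⇒  F...........  {a→[0]}
  4. append(a, 2)  ⇒  FFF.........  {a→[0, 1, 2]}
  5. truncate(a, 1)  ⇒  F...........  {a→[0]}
  6. append(a, 2)  ⇒  FFF.........  {a→[0, 1, 2]}
  7. unlink(a)  ⇒  ............  {}
  8. create(a)  ⇒  F...........  {a→[0]}
  9. append(a, 1)  ⇒  FF..........  {a→[0, 1]}
  10. create(d)  ⇒  FFF.........  {a→[0, 1]; d→[2]}
  11. create(c)  ⇒  FFFF........  {a→[0, 1]; c→[3]; d→[2]}
  12. append(c, 2)  ⇒  FFFFFF......  {a→[0, 1]; c→[3, 4, 5]; d→[2]}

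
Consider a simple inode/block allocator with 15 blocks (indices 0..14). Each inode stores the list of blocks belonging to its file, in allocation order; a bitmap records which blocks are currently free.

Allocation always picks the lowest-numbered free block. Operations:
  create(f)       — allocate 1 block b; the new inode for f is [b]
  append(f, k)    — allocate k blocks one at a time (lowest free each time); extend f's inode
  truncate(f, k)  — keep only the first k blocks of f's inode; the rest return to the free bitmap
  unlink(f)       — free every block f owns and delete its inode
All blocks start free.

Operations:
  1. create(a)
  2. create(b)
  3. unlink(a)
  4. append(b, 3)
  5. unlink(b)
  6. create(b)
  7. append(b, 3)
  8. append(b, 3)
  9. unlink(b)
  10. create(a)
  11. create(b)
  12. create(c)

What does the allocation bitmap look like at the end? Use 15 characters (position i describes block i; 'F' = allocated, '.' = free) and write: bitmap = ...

after create(a) → a:[0]  free=[F..............]
after create(b) → a:[0], b:[1]  free=[FF.............]
after unlink(a) → b:[1]  free=[.F.............]
after append(b, 3) → b:[1, 0, 2, 3]  free=[FFFF...........]
after unlink(b) →   free=[...............]
after create(b) → b:[0]  free=[F..............]
after append(b, 3) → b:[0, 1, 2, 3]  free=[FFFF...........]
after append(b, 3) → b:[0, 1, 2, 3, 4, 5, 6]  free=[FFFFFFF........]
after unlink(b) →   free=[...............]
after create(a) → a:[0]  free=[F..............]
after create(b) → a:[0], b:[1]  free=[FF.............]
after create(c) → a:[0], b:[1], c:[2]  free=[FFF............]

bitmap = FFF............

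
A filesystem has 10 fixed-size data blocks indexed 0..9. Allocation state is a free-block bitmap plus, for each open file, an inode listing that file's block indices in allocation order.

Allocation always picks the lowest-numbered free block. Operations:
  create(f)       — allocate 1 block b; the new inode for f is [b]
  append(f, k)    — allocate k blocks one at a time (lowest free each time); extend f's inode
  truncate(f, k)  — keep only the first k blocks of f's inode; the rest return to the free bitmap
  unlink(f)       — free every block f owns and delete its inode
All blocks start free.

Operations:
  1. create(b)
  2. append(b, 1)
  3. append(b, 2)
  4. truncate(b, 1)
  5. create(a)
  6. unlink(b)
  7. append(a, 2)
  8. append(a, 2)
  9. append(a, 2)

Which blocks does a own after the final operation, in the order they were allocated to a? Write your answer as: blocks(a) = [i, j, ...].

[1] create(b) — b=0 (map F.........)
[2] append(b, 1) — b=0,1 (map FF........)
[3] append(b, 2) — b=0,1,2,3 (map FFFF......)
[4] truncate(b, 1) — b=0 (map F.........)
[5] create(a) — a=1 b=0 (map FF........)
[6] unlink(b) — a=1 (map .F........)
[7] append(a, 2) — a=1,0,2 (map FFF.......)
[8] append(a, 2) — a=1,0,2,3,4 (map FFFFF.....)
[9] append(a, 2) — a=1,0,2,3,4,5,6 (map FFFFFFF...)

blocks(a) = [1, 0, 2, 3, 4, 5, 6]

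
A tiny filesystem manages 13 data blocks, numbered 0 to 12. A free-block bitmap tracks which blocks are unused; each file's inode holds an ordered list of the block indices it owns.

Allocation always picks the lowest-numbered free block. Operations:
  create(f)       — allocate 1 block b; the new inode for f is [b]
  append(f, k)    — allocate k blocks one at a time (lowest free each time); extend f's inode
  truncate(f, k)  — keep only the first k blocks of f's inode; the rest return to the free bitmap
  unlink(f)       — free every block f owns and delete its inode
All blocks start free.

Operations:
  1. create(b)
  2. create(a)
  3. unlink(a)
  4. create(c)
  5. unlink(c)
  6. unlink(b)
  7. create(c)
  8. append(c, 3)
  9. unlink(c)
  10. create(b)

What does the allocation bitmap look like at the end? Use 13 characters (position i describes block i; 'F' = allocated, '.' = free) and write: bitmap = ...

[1] create(b) — b=0 (map F............)
[2] create(a) — a=1 b=0 (map FF...........)
[3] unlink(a) — b=0 (map F............)
[4] create(c) — b=0 c=1 (map FF...........)
[5] unlink(c) — b=0 (map F............)
[6] unlink(b) —  (map .............)
[7] create(c) — c=0 (map F............)
[8] append(c, 3) — c=0,1,2,3 (map FFFF.........)
[9] unlink(c) —  (map .............)
[10] create(b) — b=0 (map F............)

bitmap = F............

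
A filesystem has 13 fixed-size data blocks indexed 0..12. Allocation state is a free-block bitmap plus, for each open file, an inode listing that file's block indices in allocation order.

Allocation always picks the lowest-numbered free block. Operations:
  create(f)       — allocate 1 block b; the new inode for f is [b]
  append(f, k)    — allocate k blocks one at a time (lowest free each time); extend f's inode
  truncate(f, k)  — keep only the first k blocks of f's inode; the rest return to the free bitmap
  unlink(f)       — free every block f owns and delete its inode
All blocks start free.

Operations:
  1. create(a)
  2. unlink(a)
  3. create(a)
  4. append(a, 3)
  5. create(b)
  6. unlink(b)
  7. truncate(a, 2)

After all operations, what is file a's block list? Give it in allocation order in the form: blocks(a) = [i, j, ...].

blocks(a) = [0, 1]

  1. create(a)  ⇒  F............  {a→[0]}
  2. unlink(a)  ⇒  .............  {}
  3. create(a)  ⇒  F............  {a→[0]}
  4. append(a, 3)  ⇒  FFFF.........  {a→[0, 1, 2, 3]}
  5. create(b)  ⇒  FFFFF........  {a→[0, 1, 2, 3]; b→[4]}
  6. unlink(b)  ⇒  FFFF.........  {a→[0, 1, 2, 3]}
  7. truncate(a, 2)  ⇒  FF...........  {a→[0, 1]}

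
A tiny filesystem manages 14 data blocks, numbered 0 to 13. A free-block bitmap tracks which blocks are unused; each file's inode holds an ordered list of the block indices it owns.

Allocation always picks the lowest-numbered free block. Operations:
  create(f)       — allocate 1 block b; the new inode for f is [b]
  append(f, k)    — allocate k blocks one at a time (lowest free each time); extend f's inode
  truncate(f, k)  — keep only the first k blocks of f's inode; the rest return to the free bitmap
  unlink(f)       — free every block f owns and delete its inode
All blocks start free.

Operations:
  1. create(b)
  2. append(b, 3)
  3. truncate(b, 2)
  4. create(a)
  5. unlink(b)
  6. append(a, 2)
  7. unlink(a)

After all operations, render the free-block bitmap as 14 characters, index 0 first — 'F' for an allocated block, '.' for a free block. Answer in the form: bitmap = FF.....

bitmap = ..............

  1. create(b)  ⇒  F.............  {b→[0]}
  2. append(b, 3)  ⇒  FFFF..........  {b→[0, 1, 2, 3]}
  3. truncate(b, 2)  ⇒  FF............  {b→[0, 1]}
  4. create(a)  ⇒  FFF...........  {a→[2]; b→[0, 1]}
  5. unlink(b)  ⇒  ..F...........  {a→[2]}
  6. append(a, 2)  ⇒  FFF...........  {a→[2, 0, 1]}
  7. unlink(a)  ⇒  ..............  {}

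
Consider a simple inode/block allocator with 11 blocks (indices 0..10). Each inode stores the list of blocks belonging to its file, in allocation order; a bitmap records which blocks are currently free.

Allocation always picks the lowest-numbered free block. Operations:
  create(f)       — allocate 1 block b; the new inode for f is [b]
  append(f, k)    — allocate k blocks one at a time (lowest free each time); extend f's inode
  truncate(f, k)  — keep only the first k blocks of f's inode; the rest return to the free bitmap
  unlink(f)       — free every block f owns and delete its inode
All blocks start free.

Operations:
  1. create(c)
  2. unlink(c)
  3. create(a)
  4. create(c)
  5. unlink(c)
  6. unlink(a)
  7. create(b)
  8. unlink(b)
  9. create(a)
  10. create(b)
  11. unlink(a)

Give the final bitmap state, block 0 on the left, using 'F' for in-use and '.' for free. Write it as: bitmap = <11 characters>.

  1. create(c)  ⇒  F..........  {c→[0]}
  2. unlink(c)  ⇒  ...........  {}
  3. create(a)  ⇒  F..........  {a→[0]}
  4. create(c)  ⇒  FF.........  {a→[0]; c→[1]}
  5. unlink(c)  ⇒  F..........  {a→[0]}
  6. unlink(a)  ⇒  ...........  {}
  7. create(b)  ⇒  F..........  {b→[0]}
  8. unlink(b)  ⇒  ...........  {}
  9. create(a)  ⇒  F..........  {a→[0]}
  10. create(b)  ⇒  FF.........  {a→[0]; b→[1]}
  11. unlink(a)  ⇒  .F.........  {b→[1]}

bitmap = .F.........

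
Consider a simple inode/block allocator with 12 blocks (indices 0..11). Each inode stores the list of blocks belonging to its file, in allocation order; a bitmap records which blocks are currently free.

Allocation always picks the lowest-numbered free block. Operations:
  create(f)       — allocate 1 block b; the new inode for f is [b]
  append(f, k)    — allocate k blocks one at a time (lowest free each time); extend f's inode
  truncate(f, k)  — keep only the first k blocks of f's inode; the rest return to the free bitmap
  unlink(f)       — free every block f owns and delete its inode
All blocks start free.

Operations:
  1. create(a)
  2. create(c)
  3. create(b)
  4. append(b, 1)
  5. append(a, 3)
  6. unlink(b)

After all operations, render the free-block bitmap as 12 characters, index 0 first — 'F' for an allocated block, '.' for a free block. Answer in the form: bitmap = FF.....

bitmap = FF..FFF.....

[1] create(a) — a=0 (map F...........)
[2] create(c) — a=0 c=1 (map FF..........)
[3] create(b) — a=0 b=2 c=1 (map FFF.........)
[4] append(b, 1) — a=0 b=2,3 c=1 (map FFFF........)
[5] append(a, 3) — a=0,4,5,6 b=2,3 c=1 (map FFFFFFF.....)
[6] unlink(b) — a=0,4,5,6 c=1 (map FF..FFF.....)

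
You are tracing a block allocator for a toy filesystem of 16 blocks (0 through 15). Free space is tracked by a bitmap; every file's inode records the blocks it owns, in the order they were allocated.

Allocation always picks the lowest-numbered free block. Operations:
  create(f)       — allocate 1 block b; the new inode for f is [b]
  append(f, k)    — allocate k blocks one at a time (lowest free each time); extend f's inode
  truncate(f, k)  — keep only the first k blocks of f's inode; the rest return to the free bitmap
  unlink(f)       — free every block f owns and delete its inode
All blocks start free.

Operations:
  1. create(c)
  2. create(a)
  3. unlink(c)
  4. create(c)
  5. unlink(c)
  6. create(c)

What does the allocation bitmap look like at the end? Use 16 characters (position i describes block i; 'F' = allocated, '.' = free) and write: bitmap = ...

after create(c) → c:[0]  free=[F...............]
after create(a) → a:[1], c:[0]  free=[FF..............]
after unlink(c) → a:[1]  free=[.F..............]
after create(c) → a:[1], c:[0]  free=[FF..............]
after unlink(c) → a:[1]  free=[.F..............]
after create(c) → a:[1], c:[0]  free=[FF..............]

bitmap = FF..............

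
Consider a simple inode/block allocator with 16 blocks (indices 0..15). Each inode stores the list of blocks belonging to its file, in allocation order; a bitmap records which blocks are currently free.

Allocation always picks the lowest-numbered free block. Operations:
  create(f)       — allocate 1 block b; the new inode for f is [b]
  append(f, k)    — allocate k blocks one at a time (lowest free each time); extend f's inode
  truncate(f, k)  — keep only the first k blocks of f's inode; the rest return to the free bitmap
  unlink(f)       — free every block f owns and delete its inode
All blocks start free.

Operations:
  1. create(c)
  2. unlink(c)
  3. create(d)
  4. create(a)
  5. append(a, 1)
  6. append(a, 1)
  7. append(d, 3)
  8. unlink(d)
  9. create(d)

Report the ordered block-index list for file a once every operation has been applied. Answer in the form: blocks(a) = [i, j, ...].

after create(c) → c:[0]  free=[F...............]
after unlink(c) →   free=[................]
after create(d) → d:[0]  free=[F...............]
after create(a) → a:[1], d:[0]  free=[FF..............]
after append(a, 1) → a:[1, 2], d:[0]  free=[FFF.............]
after append(a, 1) → a:[1, 2, 3], d:[0]  free=[FFFF............]
after append(d, 3) → a:[1, 2, 3], d:[0, 4, 5, 6]  free=[FFFFFFF.........]
after unlink(d) → a:[1, 2, 3]  free=[.FFF............]
after create(d) → a:[1, 2, 3], d:[0]  free=[FFFF............]

blocks(a) = [1, 2, 3]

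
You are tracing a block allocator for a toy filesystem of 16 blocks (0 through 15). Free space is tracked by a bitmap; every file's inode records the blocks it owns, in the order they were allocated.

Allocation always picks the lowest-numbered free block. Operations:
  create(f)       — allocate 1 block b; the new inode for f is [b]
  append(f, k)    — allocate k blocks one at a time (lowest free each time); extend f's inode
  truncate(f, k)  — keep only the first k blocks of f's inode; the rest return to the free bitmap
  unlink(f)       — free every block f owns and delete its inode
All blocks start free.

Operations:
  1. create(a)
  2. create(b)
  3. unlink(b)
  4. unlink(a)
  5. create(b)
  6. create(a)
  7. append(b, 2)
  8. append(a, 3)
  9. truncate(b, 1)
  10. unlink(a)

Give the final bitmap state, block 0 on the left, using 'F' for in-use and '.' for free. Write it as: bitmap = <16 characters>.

[1] create(a) — a=0 (map F...............)
[2] create(b) — a=0 b=1 (map FF..............)
[3] unlink(b) — a=0 (map F...............)
[4] unlink(a) —  (map ................)
[5] create(b) — b=0 (map F...............)
[6] create(a) — a=1 b=0 (map FF..............)
[7] append(b, 2) — a=1 b=0,2,3 (map FFFF............)
[8] append(a, 3) — a=1,4,5,6 b=0,2,3 (map FFFFFFF.........)
[9] truncate(b, 1) — a=1,4,5,6 b=0 (map FF..FFF.........)
[10] unlink(a) — b=0 (map F...............)

bitmap = F...............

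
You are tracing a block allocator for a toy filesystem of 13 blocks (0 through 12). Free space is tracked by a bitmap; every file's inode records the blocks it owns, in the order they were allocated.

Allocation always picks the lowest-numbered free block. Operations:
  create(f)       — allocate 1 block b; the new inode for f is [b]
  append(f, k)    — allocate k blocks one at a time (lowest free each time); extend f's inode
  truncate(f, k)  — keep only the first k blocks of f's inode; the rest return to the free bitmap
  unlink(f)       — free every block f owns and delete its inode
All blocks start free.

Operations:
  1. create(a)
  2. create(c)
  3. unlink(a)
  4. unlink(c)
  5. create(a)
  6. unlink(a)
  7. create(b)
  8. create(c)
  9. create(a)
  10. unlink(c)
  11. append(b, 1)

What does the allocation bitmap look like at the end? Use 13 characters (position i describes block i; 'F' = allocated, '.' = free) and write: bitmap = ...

  1. create(a)  ⇒  F............  {a→[0]}
  2. create(c)  ⇒  FF...........  {a→[0]; c→[1]}
  3. unlink(a)  ⇒  .F...........  {c→[1]}
  4. unlink(c)  ⇒  .............  {}
  5. create(a)  ⇒  F............  {a→[0]}
  6. unlink(a)  ⇒  .............  {}
  7. create(b)  ⇒  F............  {b→[0]}
  8. create(c)  ⇒  FF...........  {b→[0]; c→[1]}
  9. create(a)  ⇒  FFF..........  {a→[2]; b→[0]; c→[1]}
  10. unlink(c)  ⇒  F.F..........  {a→[2]; b→[0]}
  11. append(b, 1)  ⇒  FFF..........  {a→[2]; b→[0, 1]}

bitmap = FFF..........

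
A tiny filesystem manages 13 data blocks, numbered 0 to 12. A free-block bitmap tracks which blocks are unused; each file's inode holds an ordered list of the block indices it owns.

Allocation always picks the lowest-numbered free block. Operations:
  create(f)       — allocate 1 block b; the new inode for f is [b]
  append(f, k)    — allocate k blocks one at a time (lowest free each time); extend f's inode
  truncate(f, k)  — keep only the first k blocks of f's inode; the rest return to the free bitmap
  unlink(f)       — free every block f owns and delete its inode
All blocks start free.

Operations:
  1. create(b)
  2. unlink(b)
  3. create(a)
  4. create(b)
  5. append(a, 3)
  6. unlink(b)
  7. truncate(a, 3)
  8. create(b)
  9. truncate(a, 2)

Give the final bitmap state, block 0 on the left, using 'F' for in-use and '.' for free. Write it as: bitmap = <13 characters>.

after create(b) → b:[0]  free=[F............]
after unlink(b) →   free=[.............]
after create(a) → a:[0]  free=[F............]
after create(b) → a:[0], b:[1]  free=[FF...........]
after append(a, 3) → a:[0, 2, 3, 4], b:[1]  free=[FFFFF........]
after unlink(b) → a:[0, 2, 3, 4]  free=[F.FFF........]
after truncate(a, 3) → a:[0, 2, 3]  free=[F.FF.........]
after create(b) → a:[0, 2, 3], b:[1]  free=[FFFF.........]
after truncate(a, 2) → a:[0, 2], b:[1]  free=[FFF..........]

bitmap = FFF..........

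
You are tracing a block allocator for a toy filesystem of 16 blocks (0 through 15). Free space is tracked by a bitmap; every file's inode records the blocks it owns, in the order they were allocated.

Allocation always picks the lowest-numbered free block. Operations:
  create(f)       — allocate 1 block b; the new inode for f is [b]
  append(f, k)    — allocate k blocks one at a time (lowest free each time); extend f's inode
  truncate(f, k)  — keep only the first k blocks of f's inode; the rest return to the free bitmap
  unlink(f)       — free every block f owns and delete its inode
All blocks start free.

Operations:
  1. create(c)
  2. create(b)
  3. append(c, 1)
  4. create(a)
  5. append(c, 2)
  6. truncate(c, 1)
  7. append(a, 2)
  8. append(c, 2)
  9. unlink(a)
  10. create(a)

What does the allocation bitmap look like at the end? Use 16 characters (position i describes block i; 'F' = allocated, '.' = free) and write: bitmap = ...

[1] create(c) — c=0 (map F...............)
[2] create(b) — b=1 c=0 (map FF..............)
[3] append(c, 1) — b=1 c=0,2 (map FFF.............)
[4] create(a) — a=3 b=1 c=0,2 (map FFFF............)
[5] append(c, 2) — a=3 b=1 c=0,2,4,5 (map FFFFFF..........)
[6] truncate(c, 1) — a=3 b=1 c=0 (map FF.F............)
[7] append(a, 2) — a=3,2,4 b=1 c=0 (map FFFFF...........)
[8] append(c, 2) — a=3,2,4 b=1 c=0,5,6 (map FFFFFFF.........)
[9] unlink(a) — b=1 c=0,5,6 (map FF...FF.........)
[10] create(a) — a=2 b=1 c=0,5,6 (map FFF..FF.........)

bitmap = FFF..FF.........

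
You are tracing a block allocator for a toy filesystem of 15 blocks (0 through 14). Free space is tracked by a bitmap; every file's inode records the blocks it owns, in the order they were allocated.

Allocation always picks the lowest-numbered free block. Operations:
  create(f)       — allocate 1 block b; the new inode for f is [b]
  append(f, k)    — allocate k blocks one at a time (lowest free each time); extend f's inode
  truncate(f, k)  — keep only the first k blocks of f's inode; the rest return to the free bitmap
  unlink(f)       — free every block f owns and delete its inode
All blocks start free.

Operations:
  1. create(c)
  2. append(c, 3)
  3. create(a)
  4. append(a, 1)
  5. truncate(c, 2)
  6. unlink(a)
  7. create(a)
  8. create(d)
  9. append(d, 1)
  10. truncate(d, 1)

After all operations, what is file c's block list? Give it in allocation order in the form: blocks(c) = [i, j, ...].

blocks(c) = [0, 1]

[1] create(c) — c=0 (map F..............)
[2] append(c, 3) — c=0,1,2,3 (map FFFF...........)
[3] create(a) — a=4 c=0,1,2,3 (map FFFFF..........)
[4] append(a, 1) — a=4,5 c=0,1,2,3 (map FFFFFF.........)
[5] truncate(c, 2) — a=4,5 c=0,1 (map FF..FF.........)
[6] unlink(a) — c=0,1 (map FF.............)
[7] create(a) — a=2 c=0,1 (map FFF............)
[8] create(d) — a=2 c=0,1 d=3 (map FFFF...........)
[9] append(d, 1) — a=2 c=0,1 d=3,4 (map FFFFF..........)
[10] truncate(d, 1) — a=2 c=0,1 d=3 (map FFFF...........)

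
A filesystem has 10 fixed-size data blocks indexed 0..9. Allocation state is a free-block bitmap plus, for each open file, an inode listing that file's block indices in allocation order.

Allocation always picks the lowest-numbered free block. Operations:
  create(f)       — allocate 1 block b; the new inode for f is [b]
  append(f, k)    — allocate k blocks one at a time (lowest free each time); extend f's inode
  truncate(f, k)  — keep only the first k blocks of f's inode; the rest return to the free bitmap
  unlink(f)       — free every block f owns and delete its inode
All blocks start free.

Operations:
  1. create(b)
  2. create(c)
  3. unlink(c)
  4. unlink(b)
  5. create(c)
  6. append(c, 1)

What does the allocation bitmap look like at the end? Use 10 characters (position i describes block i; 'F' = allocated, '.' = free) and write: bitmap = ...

bitmap = FF........

  1. create(b)  ⇒  F.........  {b→[0]}
  2. create(c)  ⇒  FF........  {b→[0]; c→[1]}
  3. unlink(c)  ⇒  F.........  {b→[0]}
  4. unlink(b)  ⇒  ..........  {}
  5. create(c)  ⇒  F.........  {c→[0]}
  6. append(c, 1)  ⇒  FF........  {c→[0, 1]}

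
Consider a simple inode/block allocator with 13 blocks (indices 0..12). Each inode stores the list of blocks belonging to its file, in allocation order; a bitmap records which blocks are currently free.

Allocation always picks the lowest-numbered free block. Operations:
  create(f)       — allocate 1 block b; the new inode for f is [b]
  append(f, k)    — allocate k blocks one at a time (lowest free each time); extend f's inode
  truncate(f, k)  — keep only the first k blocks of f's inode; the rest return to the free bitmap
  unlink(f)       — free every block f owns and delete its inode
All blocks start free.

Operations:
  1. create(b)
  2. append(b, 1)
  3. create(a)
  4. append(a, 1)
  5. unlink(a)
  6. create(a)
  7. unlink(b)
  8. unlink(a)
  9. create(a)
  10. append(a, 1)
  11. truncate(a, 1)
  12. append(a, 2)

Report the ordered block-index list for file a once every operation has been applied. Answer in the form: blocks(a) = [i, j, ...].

blocks(a) = [0, 1, 2]

create(b): bitmap=F............ | b=[0]
append(b, 1): bitmap=FF........... | b=[0, 1]
create(a): bitmap=FFF.......... | a=[2] b=[0, 1]
append(a, 1): bitmap=FFFF......... | a=[2, 3] b=[0, 1]
unlink(a): bitmap=FF........... | b=[0, 1]
create(a): bitmap=FFF.......... | a=[2] b=[0, 1]
unlink(b): bitmap=..F.......... | a=[2]
unlink(a): bitmap=............. | 
create(a): bitmap=F............ | a=[0]
append(a, 1): bitmap=FF........... | a=[0, 1]
truncate(a, 1): bitmap=F............ | a=[0]
append(a, 2): bitmap=FFF.......... | a=[0, 1, 2]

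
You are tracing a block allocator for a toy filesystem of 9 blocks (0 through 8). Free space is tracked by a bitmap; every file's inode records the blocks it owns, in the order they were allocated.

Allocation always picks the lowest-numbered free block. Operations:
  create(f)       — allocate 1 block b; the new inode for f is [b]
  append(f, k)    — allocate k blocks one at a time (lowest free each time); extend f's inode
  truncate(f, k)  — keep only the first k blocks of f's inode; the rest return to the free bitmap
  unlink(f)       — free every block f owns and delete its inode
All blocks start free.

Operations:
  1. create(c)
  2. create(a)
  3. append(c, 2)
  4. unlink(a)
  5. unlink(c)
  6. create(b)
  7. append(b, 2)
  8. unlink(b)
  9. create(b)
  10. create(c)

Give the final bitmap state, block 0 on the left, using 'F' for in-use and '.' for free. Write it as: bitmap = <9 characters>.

[1] create(c) — c=0 (map F........)
[2] create(a) — a=1 c=0 (map FF.......)
[3] append(c, 2) — a=1 c=0,2,3 (map FFFF.....)
[4] unlink(a) — c=0,2,3 (map F.FF.....)
[5] unlink(c) —  (map .........)
[6] create(b) — b=0 (map F........)
[7] append(b, 2) — b=0,1,2 (map FFF......)
[8] unlink(b) —  (map .........)
[9] create(b) — b=0 (map F........)
[10] create(c) — b=0 c=1 (map FF.......)

bitmap = FF.......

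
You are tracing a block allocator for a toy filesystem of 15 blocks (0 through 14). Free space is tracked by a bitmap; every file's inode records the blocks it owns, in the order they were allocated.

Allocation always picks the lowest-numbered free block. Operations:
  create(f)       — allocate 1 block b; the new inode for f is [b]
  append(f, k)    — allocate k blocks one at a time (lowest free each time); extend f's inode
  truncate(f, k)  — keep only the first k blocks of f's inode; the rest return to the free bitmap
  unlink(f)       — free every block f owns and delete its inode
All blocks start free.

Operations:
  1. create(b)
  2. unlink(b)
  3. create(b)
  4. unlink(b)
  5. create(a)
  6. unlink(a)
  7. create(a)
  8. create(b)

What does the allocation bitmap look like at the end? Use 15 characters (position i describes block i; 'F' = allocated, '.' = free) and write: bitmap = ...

bitmap = FF.............

after create(b) → b:[0]  free=[F..............]
after unlink(b) →   free=[...............]
after create(b) → b:[0]  free=[F..............]
after unlink(b) →   free=[...............]
after create(a) → a:[0]  free=[F..............]
after unlink(a) →   free=[...............]
after create(a) → a:[0]  free=[F..............]
after create(b) → a:[0], b:[1]  free=[FF.............]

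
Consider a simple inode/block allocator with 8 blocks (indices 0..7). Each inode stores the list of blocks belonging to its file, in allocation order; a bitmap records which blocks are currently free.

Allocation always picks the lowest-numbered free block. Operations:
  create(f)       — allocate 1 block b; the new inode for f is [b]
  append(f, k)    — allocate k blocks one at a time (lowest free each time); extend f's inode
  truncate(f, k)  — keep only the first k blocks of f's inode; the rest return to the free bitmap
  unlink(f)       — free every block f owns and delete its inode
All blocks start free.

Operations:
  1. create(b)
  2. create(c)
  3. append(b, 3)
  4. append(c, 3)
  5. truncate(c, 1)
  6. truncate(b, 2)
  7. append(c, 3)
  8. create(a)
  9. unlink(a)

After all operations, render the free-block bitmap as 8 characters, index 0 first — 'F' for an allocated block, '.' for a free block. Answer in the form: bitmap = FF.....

bitmap = FFFFFF..

[1] create(b) — b=0 (map F.......)
[2] create(c) — b=0 c=1 (map FF......)
[3] append(b, 3) — b=0,2,3,4 c=1 (map FFFFF...)
[4] append(c, 3) — b=0,2,3,4 c=1,5,6,7 (map FFFFFFFF)
[5] truncate(c, 1) — b=0,2,3,4 c=1 (map FFFFF...)
[6] truncate(b, 2) — b=0,2 c=1 (map FFF.....)
[7] append(c, 3) — b=0,2 c=1,3,4,5 (map FFFFFF..)
[8] create(a) — a=6 b=0,2 c=1,3,4,5 (map FFFFFFF.)
[9] unlink(a) — b=0,2 c=1,3,4,5 (map FFFFFF..)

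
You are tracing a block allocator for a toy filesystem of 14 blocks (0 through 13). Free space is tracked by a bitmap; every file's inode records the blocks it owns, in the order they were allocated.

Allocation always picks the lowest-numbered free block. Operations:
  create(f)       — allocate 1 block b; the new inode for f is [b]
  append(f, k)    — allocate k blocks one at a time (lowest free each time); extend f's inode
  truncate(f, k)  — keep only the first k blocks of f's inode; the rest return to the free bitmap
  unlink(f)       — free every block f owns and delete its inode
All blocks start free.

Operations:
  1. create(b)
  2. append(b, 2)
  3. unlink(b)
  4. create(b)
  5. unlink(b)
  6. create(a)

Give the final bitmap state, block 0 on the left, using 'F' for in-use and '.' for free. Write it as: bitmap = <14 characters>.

bitmap = F.............

  1. create(b)  ⇒  F.............  {b→[0]}
  2. append(b, 2)  ⇒  FFF...........  {b→[0, 1, 2]}
  3. unlink(b)  ⇒  ..............  {}
  4. create(b)  ⇒  F.............  {b→[0]}
  5. unlink(b)  ⇒  ..............  {}
  6. create(a)  ⇒  F.............  {a→[0]}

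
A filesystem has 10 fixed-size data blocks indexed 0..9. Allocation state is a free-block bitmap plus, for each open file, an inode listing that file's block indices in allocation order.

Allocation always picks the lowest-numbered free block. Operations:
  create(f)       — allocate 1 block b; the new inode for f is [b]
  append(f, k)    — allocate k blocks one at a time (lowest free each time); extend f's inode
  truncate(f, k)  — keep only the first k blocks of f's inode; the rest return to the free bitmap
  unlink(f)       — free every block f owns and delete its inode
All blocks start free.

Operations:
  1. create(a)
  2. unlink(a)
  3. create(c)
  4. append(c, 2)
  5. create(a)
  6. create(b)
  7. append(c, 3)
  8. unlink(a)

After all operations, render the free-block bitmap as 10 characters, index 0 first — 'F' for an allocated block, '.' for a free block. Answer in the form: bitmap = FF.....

bitmap = FFF.FFFF..

[1] create(a) — a=0 (map F.........)
[2] unlink(a) —  (map ..........)
[3] create(c) — c=0 (map F.........)
[4] append(c, 2) — c=0,1,2 (map FFF.......)
[5] create(a) — a=3 c=0,1,2 (map FFFF......)
[6] create(b) — a=3 b=4 c=0,1,2 (map FFFFF.....)
[7] append(c, 3) — a=3 b=4 c=0,1,2,5,6,7 (map FFFFFFFF..)
[8] unlink(a) — b=4 c=0,1,2,5,6,7 (map FFF.FFFF..)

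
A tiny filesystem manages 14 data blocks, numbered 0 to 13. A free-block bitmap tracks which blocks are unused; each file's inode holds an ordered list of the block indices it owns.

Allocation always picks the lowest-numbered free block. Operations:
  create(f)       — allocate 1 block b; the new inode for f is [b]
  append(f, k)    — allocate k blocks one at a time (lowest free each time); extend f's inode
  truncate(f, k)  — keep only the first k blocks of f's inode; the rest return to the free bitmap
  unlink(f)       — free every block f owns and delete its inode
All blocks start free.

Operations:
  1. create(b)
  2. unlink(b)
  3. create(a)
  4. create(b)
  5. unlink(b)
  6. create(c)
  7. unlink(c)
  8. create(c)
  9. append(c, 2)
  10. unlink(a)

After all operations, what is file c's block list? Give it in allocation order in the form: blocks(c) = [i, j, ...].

blocks(c) = [1, 2, 3]

  1. create(b)  ⇒  F.............  {b→[0]}
  2. unlink(b)  ⇒  ..............  {}
  3. create(a)  ⇒  F.............  {a→[0]}
  4. create(b)  ⇒  FF............  {a→[0]; b→[1]}
  5. unlink(b)  ⇒  F.............  {a→[0]}
  6. create(c)  ⇒  FF............  {a→[0]; c→[1]}
  7. unlink(c)  ⇒  F.............  {a→[0]}
  8. create(c)  ⇒  FF............  {a→[0]; c→[1]}
  9. append(c, 2)  ⇒  FFFF..........  {a→[0]; c→[1, 2, 3]}
  10. unlink(a)  ⇒  .FFF..........  {c→[1, 2, 3]}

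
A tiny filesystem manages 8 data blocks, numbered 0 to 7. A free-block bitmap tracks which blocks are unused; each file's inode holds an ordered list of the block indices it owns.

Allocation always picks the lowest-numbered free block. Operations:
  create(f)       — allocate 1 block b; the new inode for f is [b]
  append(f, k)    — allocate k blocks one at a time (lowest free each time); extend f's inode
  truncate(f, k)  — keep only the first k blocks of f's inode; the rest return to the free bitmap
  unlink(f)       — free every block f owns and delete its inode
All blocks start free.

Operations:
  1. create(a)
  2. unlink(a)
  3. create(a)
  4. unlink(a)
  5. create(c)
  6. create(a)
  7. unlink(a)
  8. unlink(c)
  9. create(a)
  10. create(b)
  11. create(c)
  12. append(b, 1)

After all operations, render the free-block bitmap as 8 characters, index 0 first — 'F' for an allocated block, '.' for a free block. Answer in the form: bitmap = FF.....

bitmap = FFFF....

create(a): bitmap=F....... | a=[0]
unlink(a): bitmap=........ | 
create(a): bitmap=F....... | a=[0]
unlink(a): bitmap=........ | 
create(c): bitmap=F....... | c=[0]
create(a): bitmap=FF...... | a=[1] c=[0]
unlink(a): bitmap=F....... | c=[0]
unlink(c): bitmap=........ | 
create(a): bitmap=F....... | a=[0]
create(b): bitmap=FF...... | a=[0] b=[1]
create(c): bitmap=FFF..... | a=[0] b=[1] c=[2]
append(b, 1): bitmap=FFFF.... | a=[0] b=[1, 3] c=[2]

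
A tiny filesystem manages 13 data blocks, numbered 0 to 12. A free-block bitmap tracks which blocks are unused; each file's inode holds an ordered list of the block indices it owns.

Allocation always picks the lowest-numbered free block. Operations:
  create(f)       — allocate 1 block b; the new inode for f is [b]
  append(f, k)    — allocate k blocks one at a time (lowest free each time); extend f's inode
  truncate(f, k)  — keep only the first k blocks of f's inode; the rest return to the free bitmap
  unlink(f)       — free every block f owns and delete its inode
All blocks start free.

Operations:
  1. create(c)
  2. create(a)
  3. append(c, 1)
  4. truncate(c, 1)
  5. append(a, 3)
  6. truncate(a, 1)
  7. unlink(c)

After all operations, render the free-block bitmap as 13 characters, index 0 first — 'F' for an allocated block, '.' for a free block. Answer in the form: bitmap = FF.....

  1. create(c)  ⇒  F............  {c→[0]}
  2. create(a)  ⇒  FF...........  {a→[1]; c→[0]}
  3. append(c, 1)  ⇒  FFF..........  {a→[1]; c→[0, 2]}
  4. truncate(c, 1)  ⇒  FF...........  {a→[1]; c→[0]}
  5. append(a, 3)  ⇒  FFFFF........  {a→[1, 2, 3, 4]; c→[0]}
  6. truncate(a, 1)  ⇒  FF...........  {a→[1]; c→[0]}
  7. unlink(c)  ⇒  .F...........  {a→[1]}

bitmap = .F...........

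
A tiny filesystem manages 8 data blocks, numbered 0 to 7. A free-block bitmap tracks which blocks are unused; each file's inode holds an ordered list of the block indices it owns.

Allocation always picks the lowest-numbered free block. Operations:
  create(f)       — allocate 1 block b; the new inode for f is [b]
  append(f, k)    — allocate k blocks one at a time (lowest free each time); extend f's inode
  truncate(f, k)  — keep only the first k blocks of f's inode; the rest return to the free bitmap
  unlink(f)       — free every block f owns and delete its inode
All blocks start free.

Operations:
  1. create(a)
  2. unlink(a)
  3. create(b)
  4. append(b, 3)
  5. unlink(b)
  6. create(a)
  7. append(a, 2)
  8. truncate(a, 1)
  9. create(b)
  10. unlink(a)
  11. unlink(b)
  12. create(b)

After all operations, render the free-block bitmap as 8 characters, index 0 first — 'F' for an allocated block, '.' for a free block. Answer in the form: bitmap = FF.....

create(a): bitmap=F....... | a=[0]
unlink(a): bitmap=........ | 
create(b): bitmap=F....... | b=[0]
append(b, 3): bitmap=FFFF.... | b=[0, 1, 2, 3]
unlink(b): bitmap=........ | 
create(a): bitmap=F....... | a=[0]
append(a, 2): bitmap=FFF..... | a=[0, 1, 2]
truncate(a, 1): bitmap=F....... | a=[0]
create(b): bitmap=FF...... | a=[0] b=[1]
unlink(a): bitmap=.F...... | b=[1]
unlink(b): bitmap=........ | 
create(b): bitmap=F....... | b=[0]

bitmap = F.......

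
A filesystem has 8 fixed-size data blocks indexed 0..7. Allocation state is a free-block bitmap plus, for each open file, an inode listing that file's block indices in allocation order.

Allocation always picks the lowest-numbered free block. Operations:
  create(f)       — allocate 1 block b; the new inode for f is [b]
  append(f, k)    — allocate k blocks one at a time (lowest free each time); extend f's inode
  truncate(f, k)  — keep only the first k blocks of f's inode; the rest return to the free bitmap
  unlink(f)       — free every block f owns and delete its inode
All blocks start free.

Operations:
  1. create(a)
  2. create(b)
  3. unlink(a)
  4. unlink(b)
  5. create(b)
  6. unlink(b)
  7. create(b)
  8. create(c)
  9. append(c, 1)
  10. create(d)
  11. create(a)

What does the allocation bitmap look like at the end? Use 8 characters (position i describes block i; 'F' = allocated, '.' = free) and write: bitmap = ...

bitmap = FFFFF...

[1] create(a) — a=0 (map F.......)
[2] create(b) — a=0 b=1 (map FF......)
[3] unlink(a) — b=1 (map .F......)
[4] unlink(b) —  (map ........)
[5] create(b) — b=0 (map F.......)
[6] unlink(b) —  (map ........)
[7] create(b) — b=0 (map F.......)
[8] create(c) — b=0 c=1 (map FF......)
[9] append(c, 1) — b=0 c=1,2 (map FFF.....)
[10] create(d) — b=0 c=1,2 d=3 (map FFFF....)
[11] create(a) — a=4 b=0 c=1,2 d=3 (map FFFFF...)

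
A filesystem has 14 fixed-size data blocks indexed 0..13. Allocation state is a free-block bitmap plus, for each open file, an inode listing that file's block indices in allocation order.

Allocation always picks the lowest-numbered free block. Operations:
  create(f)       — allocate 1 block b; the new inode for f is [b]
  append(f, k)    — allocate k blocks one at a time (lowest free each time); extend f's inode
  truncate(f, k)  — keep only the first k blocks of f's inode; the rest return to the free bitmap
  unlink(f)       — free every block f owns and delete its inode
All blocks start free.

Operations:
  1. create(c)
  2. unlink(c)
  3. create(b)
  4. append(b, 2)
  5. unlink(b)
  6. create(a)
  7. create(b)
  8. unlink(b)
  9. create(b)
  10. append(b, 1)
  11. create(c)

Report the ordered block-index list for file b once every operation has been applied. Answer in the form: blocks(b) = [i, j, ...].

blocks(b) = [1, 2]

create(c): bitmap=F............. | c=[0]
unlink(c): bitmap=.............. | 
create(b): bitmap=F............. | b=[0]
append(b, 2): bitmap=FFF........... | b=[0, 1, 2]
unlink(b): bitmap=.............. | 
create(a): bitmap=F............. | a=[0]
create(b): bitmap=FF............ | a=[0] b=[1]
unlink(b): bitmap=F............. | a=[0]
create(b): bitmap=FF............ | a=[0] b=[1]
append(b, 1): bitmap=FFF........... | a=[0] b=[1, 2]
create(c): bitmap=FFFF.......... | a=[0] b=[1, 2] c=[3]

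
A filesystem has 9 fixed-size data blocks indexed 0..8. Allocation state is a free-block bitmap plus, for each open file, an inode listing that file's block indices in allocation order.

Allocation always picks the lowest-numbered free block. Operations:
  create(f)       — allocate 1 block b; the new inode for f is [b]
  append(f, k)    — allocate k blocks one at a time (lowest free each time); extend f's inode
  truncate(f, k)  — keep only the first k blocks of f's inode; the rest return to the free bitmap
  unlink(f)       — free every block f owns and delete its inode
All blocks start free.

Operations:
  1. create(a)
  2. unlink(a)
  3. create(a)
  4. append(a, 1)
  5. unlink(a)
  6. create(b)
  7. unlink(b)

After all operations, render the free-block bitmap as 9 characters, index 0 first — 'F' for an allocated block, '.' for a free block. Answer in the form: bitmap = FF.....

  1. create(a)  ⇒  F........  {a→[0]}
  2. unlink(a)  ⇒  .........  {}
  3. create(a)  ⇒  F........  {a→[0]}
  4. append(a, 1)  ⇒  FF.......  {a→[0, 1]}
  5. unlink(a)  ⇒  .........  {}
  6. create(b)  ⇒  F........  {b→[0]}
  7. unlink(b)  ⇒  .........  {}

bitmap = .........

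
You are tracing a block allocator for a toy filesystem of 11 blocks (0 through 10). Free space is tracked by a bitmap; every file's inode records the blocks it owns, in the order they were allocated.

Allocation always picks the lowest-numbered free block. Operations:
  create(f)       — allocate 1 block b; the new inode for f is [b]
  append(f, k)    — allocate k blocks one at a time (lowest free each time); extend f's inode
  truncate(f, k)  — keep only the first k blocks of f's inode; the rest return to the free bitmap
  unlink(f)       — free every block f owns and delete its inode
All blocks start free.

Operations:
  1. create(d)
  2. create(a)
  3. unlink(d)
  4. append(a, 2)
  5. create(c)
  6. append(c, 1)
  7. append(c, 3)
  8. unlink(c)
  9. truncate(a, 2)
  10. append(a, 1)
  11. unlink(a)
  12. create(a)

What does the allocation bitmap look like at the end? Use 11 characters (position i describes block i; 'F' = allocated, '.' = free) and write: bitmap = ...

  1. create(d)  ⇒  F..........  {d→[0]}
  2. create(a)  ⇒  FF.........  {a→[1]; d→[0]}
  3. unlink(d)  ⇒  .F.........  {a→[1]}
  4. append(a, 2)  ⇒  FFF........  {a→[1, 0, 2]}
  5. create(c)  ⇒  FFFF.......  {a→[1, 0, 2]; c→[3]}
  6. append(c, 1)  ⇒  FFFFF......  {a→[1, 0, 2]; c→[3, 4]}
  7. append(c, 3)  ⇒  FFFFFFFF...  {a→[1, 0, 2]; c→[3, 4, 5, 6, 7]}
  8. unlink(c)  ⇒  FFF........  {a→[1, 0, 2]}
  9. truncate(a, 2)  ⇒  FF.........  {a→[1, 0]}
  10. append(a, 1)  ⇒  FFF........  {a→[1, 0, 2]}
  11. unlink(a)  ⇒  ...........  {}
  12. create(a)  ⇒  F..........  {a→[0]}

bitmap = F..........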